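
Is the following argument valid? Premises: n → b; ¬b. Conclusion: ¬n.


This matches the form of modus tollens: the conclusion follows in every model of the premises.

Valid.


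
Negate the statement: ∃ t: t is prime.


¬(∀ x: φ) = ∃ x: ¬φ, and ¬(∃ x: φ) = ∀ x: ¬φ.
Apply to the existential statement.

∀ t: ¬(t is prime)


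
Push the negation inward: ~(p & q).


De Morgan: the negation of a conjunction is the disjunction of the negations.
Distribute ~ across &, flipping it to |, and negate each literal.

(~p) | (~q)


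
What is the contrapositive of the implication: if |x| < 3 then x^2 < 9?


The contrapositive of (P → Q) is (¬Q → ¬P); it is logically equivalent to the original.
Here P = '|x| < 3' and Q = 'x^2 < 9'.

If not (x^2 < 9), then not (|x| < 3).


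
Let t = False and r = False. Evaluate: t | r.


Disjunction is false only when both operands are false.
Substitute: t=False, r=False.
False | False evaluates to False.

False


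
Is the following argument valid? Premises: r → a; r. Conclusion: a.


This matches the form of modus ponens: the conclusion follows in every model of the premises.

Valid.


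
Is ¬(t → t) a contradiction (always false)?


Truth table over {t}:
t | φ
-----
F | F
T | F
Every row is false.

Yes, it is a contradiction.


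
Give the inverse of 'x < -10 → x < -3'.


The inverse of (P → Q) is (¬P → ¬Q). It is equivalent to the converse, not to the original.
Here P = 'x < -10' and Q = 'x < -3'.

If not (x < -10), then not (x < -3).


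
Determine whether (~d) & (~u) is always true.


Build the truth table over {d, u}:
d | u | φ
---------
False | False | True
True | False | False
False | True | False
True | True | False
Counterexample at row 2: with d=True, u=False, the formula is False.

No, it is not a tautology.


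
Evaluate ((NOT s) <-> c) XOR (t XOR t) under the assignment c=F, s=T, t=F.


Substitute c=F, s=T, t=F:
NOT s = F
(NOT s) <-> c = F <-> F = T
t XOR t = F XOR F = F
((NOT s) <-> c) XOR (t XOR t) = T XOR F = T

T


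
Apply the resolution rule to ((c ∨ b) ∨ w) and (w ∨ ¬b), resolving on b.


The clauses contain complementary literals b and ¬b.
Resolution eliminates this pair and disjoins the remaining literals (merging duplicates).

(c ∨ w)


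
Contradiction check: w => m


Truth table over {m, w}:
m | w | φ
---------
False | False | True
True | False | True
False | True | False
True | True | True
Satisfying assignment at row 1: m=False, w=False gives True.

No, it is not a contradiction.


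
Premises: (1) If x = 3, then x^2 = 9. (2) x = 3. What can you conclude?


Modus ponens: from (P → Q) and P, infer Q.
P = 'x = 3' is asserted, and P → Q holds, so Q follows.

x^2 = 9.


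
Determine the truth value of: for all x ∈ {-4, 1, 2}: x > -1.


Evaluate the predicate on each element: -4:F, 1:T, 2:T.
Counterexample x = -4 fails the predicate.

F


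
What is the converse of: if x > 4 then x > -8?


The converse of (P → Q) is (Q → P). It is not in general equivalent to the original.
Here P = 'x > 4' and Q = 'x > -8'.

If x > -8, then x > 4.


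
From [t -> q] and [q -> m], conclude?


Hypothetical syllogism: from (P → Q) and (Q → R), infer (P → R).
Chain the two implications through the shared middle term 'q'.

t -> m


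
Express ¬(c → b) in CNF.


Step 1: Rewrite c → b as ¬c ∨ b.
Step 2: Negate: ¬(¬c ∨ b) = c ∧ ¬b (De Morgan + double negation).

c ∧ (¬b)


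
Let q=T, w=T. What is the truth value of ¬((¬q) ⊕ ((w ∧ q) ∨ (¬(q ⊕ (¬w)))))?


Substitute q=T, w=T:
¬q = F
w ∧ q = T ∧ T = T
¬w = F
q ⊕ (¬w) = T ⊕ F = T
¬(q ⊕ (¬w)) = F
(w ∧ q) ∨ (¬(q ⊕ (¬w))) = T ∨ F = T
(¬q) ⊕ ((w ∧ q) ∨ (¬(q ⊕ (¬w)))) = F ⊕ T = T
¬((¬q) ⊕ ((w ∧ q) ∨ (¬(q ⊕ (¬w))))) = F

F


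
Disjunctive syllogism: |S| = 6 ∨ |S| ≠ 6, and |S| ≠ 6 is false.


Disjunctive syllogism: from (P ∨ Q) and ¬P, infer Q.
One disjunct, '|S| ≠ 6', is ruled out; the other must hold.

|S| = 6


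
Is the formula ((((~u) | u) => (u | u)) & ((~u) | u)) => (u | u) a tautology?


Build the truth table over {u}:
u | φ
-----
False | True
True | True
Every row evaluates to true.

Yes, it is a tautology.


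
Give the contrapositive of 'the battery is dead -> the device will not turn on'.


The contrapositive of (P → Q) is (¬Q → ¬P); it is logically equivalent to the original.
Here P = 'the battery is dead' and Q = 'the device will not turn on'.

If not (the device will not turn on), then not (the battery is dead).


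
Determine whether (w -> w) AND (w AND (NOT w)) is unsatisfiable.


Truth table over {w}:
w | φ
-----
F | F
T | F
Every row is false.

Yes, it is a contradiction.


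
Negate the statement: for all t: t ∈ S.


¬(for all x: φ) = there exists x: ¬φ, and ¬(there exists x: φ) = for all x: ¬φ.
Apply to the universal statement.

there exists t: NOT(t ∈ S)


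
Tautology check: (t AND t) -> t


Build the truth table over {t}:
t | φ
-----
F | T
T | T
Every row evaluates to true.

Yes, it is a tautology.


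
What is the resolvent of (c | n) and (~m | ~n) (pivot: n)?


The clauses contain complementary literals n and ~n.
Resolution eliminates this pair and disjoins the remaining literals (merging duplicates).

(c | ~m)


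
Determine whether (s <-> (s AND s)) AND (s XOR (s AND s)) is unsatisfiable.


Truth table over {s}:
s | φ
-----
F | F
T | F
Every row is false.

Yes, it is a contradiction.


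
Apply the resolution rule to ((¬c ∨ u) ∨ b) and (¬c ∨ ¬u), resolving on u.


The clauses contain complementary literals u and ¬u.
Resolution eliminates this pair and disjoins the remaining literals (merging duplicates).

(¬c ∨ b)


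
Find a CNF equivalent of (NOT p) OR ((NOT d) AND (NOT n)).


Step 1: Distribute ∨ over ∧: (¬p) ∨ ((¬d) ∧ (¬n)) = ((¬p) ∨ (¬d)) ∧ ((¬p) ∨ (¬n)).

((NOT p) OR (NOT d)) AND ((NOT p) OR (NOT n))


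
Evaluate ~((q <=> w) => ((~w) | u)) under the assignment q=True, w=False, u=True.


Substitute q=True, w=False, u=True:
q <=> w = True <=> False = False
~w = True
(~w) | u = True | True = True
(q <=> w) => ((~w) | u) = False => True = True
~((q <=> w) => ((~w) | u)) = False

False


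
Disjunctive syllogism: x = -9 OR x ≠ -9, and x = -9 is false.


Disjunctive syllogism: from (P ∨ Q) and ¬P, infer Q.
One disjunct, 'x = -9', is ruled out; the other must hold.

x ≠ -9


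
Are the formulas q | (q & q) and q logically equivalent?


Compare truth tables:
q | φ | ψ
---------
False | False | False
True | True | True
The columns φ and ψ agree on every row.

Yes, they are logically equivalent.


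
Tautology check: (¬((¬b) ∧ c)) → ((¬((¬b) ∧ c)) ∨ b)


Build the truth table over {b, c}:
b | c | φ
---------
F | F | T
T | F | T
F | T | T
T | T | T
Every row evaluates to true.

Yes, it is a tautology.


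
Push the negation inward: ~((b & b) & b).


De Morgan: the negation of a conjunction is the disjunction of the negations.
Distribute ~ across &, flipping it to |, and negate each literal.

((~b) | (~b)) | (~b)


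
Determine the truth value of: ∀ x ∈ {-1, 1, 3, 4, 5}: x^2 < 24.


Evaluate the predicate on each element: -1:T, 1:T, 3:T, 4:T, 5:F.
Counterexample x = 5 fails the predicate.

F


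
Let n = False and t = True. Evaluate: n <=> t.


Biconditional is true when both operands have the same truth value.
Substitute: n=False, t=True.
False <=> True evaluates to False.

False


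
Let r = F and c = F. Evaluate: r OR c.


Disjunction is false only when both operands are false.
Substitute: r=F, c=F.
F OR F evaluates to F.

F


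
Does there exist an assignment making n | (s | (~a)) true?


Search for a satisfying assignment over {a, n, s}.
Try a=False, n=False, s=False: the formula evaluates to True.
A satisfying assignment exists.

Satisfiable.


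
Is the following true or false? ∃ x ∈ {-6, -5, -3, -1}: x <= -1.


Evaluate the predicate on each element: -6:T, -5:T, -3:T, -1:T.
Witness x = -6 satisfies the predicate.

T


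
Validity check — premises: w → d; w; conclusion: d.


This matches the form of modus ponens: the conclusion follows in every model of the premises.

Valid.


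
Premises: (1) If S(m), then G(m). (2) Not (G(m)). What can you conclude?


Modus tollens: from (P → Q) and ¬Q, infer ¬P.
Q = 'G(m)' is denied; since P → Q, P must also fail.

Not (S(m)).


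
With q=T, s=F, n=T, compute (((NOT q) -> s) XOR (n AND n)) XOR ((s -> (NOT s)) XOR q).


Substitute q=T, s=F, n=T:
NOT q = F
(NOT q) -> s = F -> F = T
n AND n = T AND T = T
((NOT q) -> s) XOR (n AND n) = T XOR T = F
NOT s = T
s -> (NOT s) = F -> T = T
(s -> (NOT s)) XOR q = T XOR T = F
(((NOT q) -> s) XOR (n AND n)) XOR ((s -> (NOT s)) XOR q) = F XOR F = F

F


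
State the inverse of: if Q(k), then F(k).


The inverse of (P → Q) is (¬P → ¬Q). It is equivalent to the converse, not to the original.
Here P = 'Q(k)' and Q = 'F(k)'.

If not (Q(k)), then not (F(k)).


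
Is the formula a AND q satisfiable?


Search for a satisfying assignment over {a, q}.
Try a=T, q=T: the formula evaluates to T.
A satisfying assignment exists.

Satisfiable.


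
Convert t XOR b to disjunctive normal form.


Step 1: t ⊕ b is true exactly when they disagree: (t ∧ ¬b) ∨ (¬t ∧ b).

(t AND (NOT b)) OR ((NOT t) AND b)


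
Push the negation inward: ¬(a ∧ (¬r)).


De Morgan: the negation of a conjunction is the disjunction of the negations.
Distribute ¬ across ∧, flipping it to ∨, and negate each literal.

(¬a) ∨ r


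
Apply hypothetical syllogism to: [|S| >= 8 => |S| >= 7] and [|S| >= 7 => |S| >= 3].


Hypothetical syllogism: from (P → Q) and (Q → R), infer (P → R).
Chain the two implications through the shared middle term '|S| >= 7'.

|S| >= 8 => |S| >= 3


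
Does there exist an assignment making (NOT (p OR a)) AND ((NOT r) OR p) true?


Search for a satisfying assignment over {a, p, r}.
Try a=F, p=F, r=F: the formula evaluates to T.
A satisfying assignment exists.

Satisfiable.


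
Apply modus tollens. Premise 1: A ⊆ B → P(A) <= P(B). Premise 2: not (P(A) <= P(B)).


Modus tollens: from (P → Q) and ¬Q, infer ¬P.
Q = 'P(A) <= P(B)' is denied; since P → Q, P must also fail.

Not (A ⊆ B).


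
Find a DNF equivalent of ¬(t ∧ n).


Step 1: Apply De Morgan: ¬(t ∧ n) = ¬t ∨ ¬n.

(¬t) ∨ (¬n)


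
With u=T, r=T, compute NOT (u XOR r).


Substitute u=T, r=T:
u XOR r = T XOR T = F
NOT (u XOR r) = T

T


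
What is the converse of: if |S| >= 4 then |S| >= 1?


The converse of (P → Q) is (Q → P). It is not in general equivalent to the original.
Here P = '|S| >= 4' and Q = '|S| >= 1'.

If |S| >= 1, then |S| >= 4.


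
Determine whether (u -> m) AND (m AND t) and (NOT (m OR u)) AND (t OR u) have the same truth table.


Compare truth tables:
m | t | u | φ | ψ
-----------------
F | F | F | F | F
T | F | F | F | F
F | T | F | F | T
T | T | F | T | F
F | F | T | F | F
T | F | T | F | F
F | T | T | F | F
T | T | T | T | F
They differ at row 3 (m=F, t=T, u=F): φ=F but ψ=T.

No, they are not logically equivalent.


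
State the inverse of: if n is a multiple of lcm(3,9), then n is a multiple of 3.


The inverse of (P → Q) is (¬P → ¬Q). It is equivalent to the converse, not to the original.
Here P = 'n is a multiple of lcm(3,9)' and Q = 'n is a multiple of 3'.

If not (n is a multiple of lcm(3,9)), then not (n is a multiple of 3).


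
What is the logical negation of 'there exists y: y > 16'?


¬(for all x: φ) = there exists x: ¬φ, and ¬(there exists x: φ) = for all x: ¬φ.
Apply to the existential statement.

for all y: NOT(y > 16)


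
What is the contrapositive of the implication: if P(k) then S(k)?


The contrapositive of (P → Q) is (¬Q → ¬P); it is logically equivalent to the original.
Here P = 'P(k)' and Q = 'S(k)'.

If not (S(k)), then not (P(k)).


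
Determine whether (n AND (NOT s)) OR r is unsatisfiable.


Truth table over {n, r, s}:
n | r | s | φ
-------------
F | F | F | F
T | F | F | T
F | T | F | T
T | T | F | T
F | F | T | F
T | F | T | F
F | T | T | T
T | T | T | T
Satisfying assignment at row 2: n=T, r=F, s=F gives T.

No, it is not a contradiction.


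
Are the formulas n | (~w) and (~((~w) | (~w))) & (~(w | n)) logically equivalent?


Compare truth tables:
n | w | φ | ψ
-------------
False | False | True | False
True | False | True | False
False | True | False | False
True | True | True | False
They differ at row 1 (n=False, w=False): φ=True but ψ=False.

No, they are not logically equivalent.


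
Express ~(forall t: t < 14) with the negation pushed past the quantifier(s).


¬(forall x: φ) = exists x: ¬φ, and ¬(exists x: φ) = forall x: ¬φ.
Apply to the universal statement.

exists t: ~(t < 14)


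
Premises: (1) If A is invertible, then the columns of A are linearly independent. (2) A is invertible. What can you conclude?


Modus ponens: from (P → Q) and P, infer Q.
P = 'A is invertible' is asserted, and P → Q holds, so Q follows.

the columns of A are linearly independent.


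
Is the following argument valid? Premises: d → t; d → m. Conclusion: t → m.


This is (no valid rule). There exist truth assignments where the premises are all true but the conclusion is false.

Invalid.


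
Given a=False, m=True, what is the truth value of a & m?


Conjunction is true only when both operands are true.
Substitute: a=False, m=True.
False & True evaluates to False.

False


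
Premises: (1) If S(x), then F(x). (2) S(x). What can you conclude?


Modus ponens: from (P → Q) and P, infer Q.
P = 'S(x)' is asserted, and P → Q holds, so Q follows.

F(x).


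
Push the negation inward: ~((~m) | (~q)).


De Morgan: the negation of a disjunction is the conjunction of the negations.
Distribute ~ across |, flipping it to &, and negate each literal.

m & q


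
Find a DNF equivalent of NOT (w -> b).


Step 1: Rewrite implication then negate: ¬(¬w ∨ b) = w ∧ ¬b.

w AND (NOT b)


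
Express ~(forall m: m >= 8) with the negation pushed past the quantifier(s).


¬(forall x: φ) = exists x: ¬φ, and ¬(exists x: φ) = forall x: ¬φ.
Apply to the universal statement.

exists m: ~(m >= 8)


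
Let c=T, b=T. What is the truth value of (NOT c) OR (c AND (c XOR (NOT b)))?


Substitute c=T, b=T:
NOT c = F
NOT b = F
c XOR (NOT b) = T XOR F = T
c AND (c XOR (NOT b)) = T AND T = T
(NOT c) OR (c AND (c XOR (NOT b))) = F OR T = T

T


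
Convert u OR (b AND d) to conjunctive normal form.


Step 1: Distribute ∨ over ∧: u ∨ (b ∧ d) = (u ∨ b) ∧ (u ∨ d).

(u OR b) AND (u OR d)


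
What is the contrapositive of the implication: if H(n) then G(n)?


The contrapositive of (P → Q) is (¬Q → ¬P); it is logically equivalent to the original.
Here P = 'H(n)' and Q = 'G(n)'.

If not (G(n)), then not (H(n)).


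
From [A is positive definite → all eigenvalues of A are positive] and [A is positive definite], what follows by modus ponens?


Modus ponens: from (P → Q) and P, infer Q.
P = 'A is positive definite' is asserted, and P → Q holds, so Q follows.

all eigenvalues of A are positive.


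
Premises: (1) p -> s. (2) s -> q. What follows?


Hypothetical syllogism: from (P → Q) and (Q → R), infer (P → R).
Chain the two implications through the shared middle term 's'.

p -> q


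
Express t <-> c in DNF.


Step 1: t ↔ c is true exactly when both agree: (t ∧ c) ∨ (¬t ∧ ¬c).

(t AND c) OR ((NOT t) AND (NOT c))


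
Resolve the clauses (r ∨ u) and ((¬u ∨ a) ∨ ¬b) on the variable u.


The clauses contain complementary literals u and ¬u.
Resolution eliminates this pair and disjoins the remaining literals (merging duplicates).

((r ∨ ¬b) ∨ a)


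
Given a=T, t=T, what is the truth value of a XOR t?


Exclusive or is true when exactly one operand is true.
Substitute: a=T, t=T.
T XOR T evaluates to F.

F


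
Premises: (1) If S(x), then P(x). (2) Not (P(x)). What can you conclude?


Modus tollens: from (P → Q) and ¬Q, infer ¬P.
Q = 'P(x)' is denied; since P → Q, P must also fail.

Not (S(x)).


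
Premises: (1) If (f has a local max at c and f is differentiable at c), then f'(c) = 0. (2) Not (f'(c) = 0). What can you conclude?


Modus tollens: from (P → Q) and ¬Q, infer ¬P.
Q = 'f'(c) = 0' is denied; since P → Q, P must also fail.

Not ((f has a local max at c and f is differentiable at c)).


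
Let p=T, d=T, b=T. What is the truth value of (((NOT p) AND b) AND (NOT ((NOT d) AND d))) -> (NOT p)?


Substitute p=T, d=T, b=T:
NOT p = F
(NOT p) AND b = F AND T = F
NOT d = F
(NOT d) AND d = F AND T = F
NOT ((NOT d) AND d) = T
((NOT p) AND b) AND (NOT ((NOT d) AND d)) = F AND T = F
NOT p = F
(((NOT p) AND b) AND (NOT ((NOT d) AND d))) -> (NOT p) = F -> F = T

T


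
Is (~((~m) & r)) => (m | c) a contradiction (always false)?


Truth table over {c, m, r}:
c | m | r | φ
-------------
False | False | False | False
True | False | False | True
False | True | False | True
True | True | False | True
False | False | True | True
True | False | True | True
False | True | True | True
True | True | True | True
Satisfying assignment at row 2: c=True, m=False, r=False gives True.

No, it is not a contradiction.


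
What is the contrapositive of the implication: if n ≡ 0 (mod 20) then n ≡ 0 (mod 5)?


The contrapositive of (P → Q) is (¬Q → ¬P); it is logically equivalent to the original.
Here P = 'n ≡ 0 (mod 20)' and Q = 'n ≡ 0 (mod 5)'.

If not (n ≡ 0 (mod 5)), then not (n ≡ 0 (mod 20)).


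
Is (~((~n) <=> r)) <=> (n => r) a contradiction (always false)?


Truth table over {n, r}:
n | r | φ
---------
False | False | True
True | False | True
False | True | False
True | True | True
Satisfying assignment at row 1: n=False, r=False gives True.

No, it is not a contradiction.


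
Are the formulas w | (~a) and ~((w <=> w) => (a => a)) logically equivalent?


Compare truth tables:
a | w | φ | ψ
-------------
False | False | True | False
True | False | False | False
False | True | True | False
True | True | True | False
They differ at row 1 (a=False, w=False): φ=True but ψ=False.

No, they are not logically equivalent.


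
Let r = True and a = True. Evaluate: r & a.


Conjunction is true only when both operands are true.
Substitute: r=True, a=True.
True & True evaluates to True.

True


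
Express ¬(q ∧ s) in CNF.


Step 1: Apply De Morgan: ¬(q ∧ s) = ¬q ∨ ¬s.

(¬q) ∨ (¬s)


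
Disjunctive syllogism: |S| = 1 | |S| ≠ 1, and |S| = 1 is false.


Disjunctive syllogism: from (P ∨ Q) and ¬P, infer Q.
One disjunct, '|S| = 1', is ruled out; the other must hold.

|S| ≠ 1


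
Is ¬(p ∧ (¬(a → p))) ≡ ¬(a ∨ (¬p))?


Compare truth tables:
a | p | φ | ψ
-------------
F | F | T | F
T | F | T | F
F | T | T | T
T | T | T | F
They differ at row 1 (a=F, p=F): φ=T but ψ=F.

No, they are not logically equivalent.


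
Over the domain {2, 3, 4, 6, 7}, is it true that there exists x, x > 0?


Evaluate the predicate on each element: 2:T, 3:T, 4:T, 6:T, 7:T.
Witness x = 2 satisfies the predicate.

T


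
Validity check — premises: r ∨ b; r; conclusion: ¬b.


This is affirming a disjunct (fallacy). There exist truth assignments where the premises are all true but the conclusion is false.

Invalid.


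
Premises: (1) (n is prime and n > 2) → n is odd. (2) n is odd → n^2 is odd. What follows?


Hypothetical syllogism: from (P → Q) and (Q → R), infer (P → R).
Chain the two implications through the shared middle term 'n is odd'.

(n is prime and n > 2) → n^2 is odd


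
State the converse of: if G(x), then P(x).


The converse of (P → Q) is (Q → P). It is not in general equivalent to the original.
Here P = 'G(x)' and Q = 'P(x)'.

If P(x), then G(x).


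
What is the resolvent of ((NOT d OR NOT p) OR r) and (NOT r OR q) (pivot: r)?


The clauses contain complementary literals r and NOTr.
Resolution eliminates this pair and disjoins the remaining literals (merging duplicates).

((NOT p OR NOT d) OR q)


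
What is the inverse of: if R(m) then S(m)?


The inverse of (P → Q) is (¬P → ¬Q). It is equivalent to the converse, not to the original.
Here P = 'R(m)' and Q = 'S(m)'.

If not (R(m)), then not (S(m)).


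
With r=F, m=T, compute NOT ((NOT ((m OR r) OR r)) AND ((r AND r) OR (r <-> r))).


Substitute r=F, m=T:
m OR r = T OR F = T
(m OR r) OR r = T OR F = T
NOT ((m OR r) OR r) = F
r AND r = F AND F = F
r <-> r = F <-> F = T
(r AND r) OR (r <-> r) = F OR T = T
(NOT ((m OR r) OR r)) AND ((r AND r) OR (r <-> r)) = F AND T = F
NOT ((NOT ((m OR r) OR r)) AND ((r AND r) OR (r <-> r))) = T

T


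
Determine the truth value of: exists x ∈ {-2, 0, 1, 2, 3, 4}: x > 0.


Evaluate the predicate on each element: -2:False, 0:False, 1:True, 2:True, 3:True, 4:True.
Witness x = 1 satisfies the predicate.

True


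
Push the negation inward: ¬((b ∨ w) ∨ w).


De Morgan: the negation of a disjunction is the conjunction of the negations.
Distribute ¬ across ∨, flipping it to ∧, and negate each literal.

((¬b) ∧ (¬w)) ∧ (¬w)


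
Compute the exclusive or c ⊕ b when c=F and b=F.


Exclusive or is true when exactly one operand is true.
Substitute: c=F, b=F.
F ⊕ F evaluates to F.

F


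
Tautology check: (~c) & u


Build the truth table over {c, u}:
c | u | φ
---------
False | False | False
True | False | False
False | True | True
True | True | False
Counterexample at row 1: with c=False, u=False, the formula is False.

No, it is not a tautology.


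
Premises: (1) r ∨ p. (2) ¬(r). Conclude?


Disjunctive syllogism: from (P ∨ Q) and ¬P, infer Q.
One disjunct, 'r', is ruled out; the other must hold.

p


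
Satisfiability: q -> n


Search for a satisfying assignment over {n, q}.
Try n=F, q=F: the formula evaluates to T.
A satisfying assignment exists.

Satisfiable.


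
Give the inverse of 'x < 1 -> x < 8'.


The inverse of (P → Q) is (¬P → ¬Q). It is equivalent to the converse, not to the original.
Here P = 'x < 1' and Q = 'x < 8'.

If not (x < 1), then not (x < 8).


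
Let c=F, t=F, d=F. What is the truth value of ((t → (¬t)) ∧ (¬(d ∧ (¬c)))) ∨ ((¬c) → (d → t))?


Substitute c=F, t=F, d=F:
¬t = T
t → (¬t) = F → T = T
¬c = T
d ∧ (¬c) = F ∧ T = F
¬(d ∧ (¬c)) = T
(t → (¬t)) ∧ (¬(d ∧ (¬c))) = T ∧ T = T
¬c = T
d → t = F → F = T
(¬c) → (d → t) = T → T = T
((t → (¬t)) ∧ (¬(d ∧ (¬c)))) ∨ ((¬c) → (d → t)) = T ∨ T = T

T


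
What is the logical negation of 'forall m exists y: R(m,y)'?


Negation flips each quantifier (∀↔∃) and negates the inner predicate.
¬(forall m exists y: φ) = exists m forall y: ¬φ.

exists m forall y: ~(R(m,y))


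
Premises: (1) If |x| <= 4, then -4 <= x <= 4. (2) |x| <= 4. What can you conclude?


Modus ponens: from (P → Q) and P, infer Q.
P = '|x| <= 4' is asserted, and P → Q holds, so Q follows.

-4 <= x <= 4.


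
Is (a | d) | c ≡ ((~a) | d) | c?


Compare truth tables:
a | c | d | φ | ψ
-----------------
False | False | False | False | True
True | False | False | True | False
False | True | False | True | True
True | True | False | True | True
False | False | True | True | True
True | False | True | True | True
False | True | True | True | True
True | True | True | True | True
They differ at row 1 (a=False, c=False, d=False): φ=False but ψ=True.

No, they are not logically equivalent.


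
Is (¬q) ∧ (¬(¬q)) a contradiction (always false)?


Truth table over {q}:
q | φ
-----
F | F
T | F
Every row is false.

Yes, it is a contradiction.


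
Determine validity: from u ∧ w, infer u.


This matches the form of conjunction elimination: the conclusion follows in every model of the premises.

Valid.


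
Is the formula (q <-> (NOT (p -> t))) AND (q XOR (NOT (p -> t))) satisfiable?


Check all 8 assignments over {p, q, t}:
p | q | t | φ
-------------
F | F | F | F
T | F | F | F
F | T | F | F
T | T | F | F
F | F | T | F
T | F | T | F
F | T | T | F
T | T | T | F
No assignment makes the formula true.

Unsatisfiable.


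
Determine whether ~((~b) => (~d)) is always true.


Build the truth table over {b, d}:
b | d | φ
---------
False | False | False
True | False | False
False | True | True
True | True | False
Counterexample at row 1: with b=False, d=False, the formula is False.

No, it is not a tautology.


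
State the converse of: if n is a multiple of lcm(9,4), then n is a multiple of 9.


The converse of (P → Q) is (Q → P). It is not in general equivalent to the original.
Here P = 'n is a multiple of lcm(9,4)' and Q = 'n is a multiple of 9'.

If n is a multiple of 9, then n is a multiple of lcm(9,4).


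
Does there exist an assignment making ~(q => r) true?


Search for a satisfying assignment over {q, r}.
Try q=True, r=False: the formula evaluates to True.
A satisfying assignment exists.

Satisfiable.


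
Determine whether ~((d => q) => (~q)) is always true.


Build the truth table over {d, q}:
d | q | φ
---------
False | False | False
True | False | False
False | True | True
True | True | True
Counterexample at row 1: with d=False, q=False, the formula is False.

No, it is not a tautology.


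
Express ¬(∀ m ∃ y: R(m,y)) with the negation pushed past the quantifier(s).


Negation flips each quantifier (∀↔∃) and negates the inner predicate.
¬(∀ m ∃ y: φ) = ∃ m ∀ y: ¬φ.

∃ m ∀ y: ¬(R(m,y))


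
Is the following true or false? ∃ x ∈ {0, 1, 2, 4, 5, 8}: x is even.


Evaluate the predicate on each element: 0:T, 1:F, 2:T, 4:T, 5:F, 8:T.
Witness x = 0 satisfies the predicate.

T


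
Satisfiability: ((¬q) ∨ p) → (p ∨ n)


Search for a satisfying assignment over {n, p, q}.
Try n=T, p=F, q=F: the formula evaluates to T.
A satisfying assignment exists.

Satisfiable.


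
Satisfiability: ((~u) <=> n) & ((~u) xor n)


Check all 4 assignments over {n, u}:
n | u | φ
---------
False | False | False
True | False | False
False | True | False
True | True | False
No assignment makes the formula true.

Unsatisfiable.


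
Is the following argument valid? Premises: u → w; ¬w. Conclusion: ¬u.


This matches the form of modus tollens: the conclusion follows in every model of the premises.

Valid.


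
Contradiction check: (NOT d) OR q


Truth table over {d, q}:
d | q | φ
---------
F | F | T
T | F | F
F | T | T
T | T | T
Satisfying assignment at row 1: d=F, q=F gives T.

No, it is not a contradiction.


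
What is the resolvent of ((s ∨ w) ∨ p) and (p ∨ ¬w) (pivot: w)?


The clauses contain complementary literals w and ¬w.
Resolution eliminates this pair and disjoins the remaining literals (merging duplicates).

(s ∨ p)


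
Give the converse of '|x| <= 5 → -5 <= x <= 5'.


The converse of (P → Q) is (Q → P). It is not in general equivalent to the original.
Here P = '|x| <= 5' and Q = '-5 <= x <= 5'.

If -5 <= x <= 5, then |x| <= 5.


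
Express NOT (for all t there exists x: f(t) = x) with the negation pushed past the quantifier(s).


Negation flips each quantifier (∀↔∃) and negates the inner predicate.
¬(for all t there exists x: φ) = there exists t for all x: ¬φ.

there exists t for all x: NOT(f(t) = x)


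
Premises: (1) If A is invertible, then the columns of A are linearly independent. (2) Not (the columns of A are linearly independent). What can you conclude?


Modus tollens: from (P → Q) and ¬Q, infer ¬P.
Q = 'the columns of A are linearly independent' is denied; since P → Q, P must also fail.

Not (A is invertible).


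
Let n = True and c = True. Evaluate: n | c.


Disjunction is false only when both operands are false.
Substitute: n=True, c=True.
True | True evaluates to True.

True


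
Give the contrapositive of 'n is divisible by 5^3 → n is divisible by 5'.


The contrapositive of (P → Q) is (¬Q → ¬P); it is logically equivalent to the original.
Here P = 'n is divisible by 5^3' and Q = 'n is divisible by 5'.

If not (n is divisible by 5), then not (n is divisible by 5^3).


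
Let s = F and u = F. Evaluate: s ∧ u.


Conjunction is true only when both operands are true.
Substitute: s=F, u=F.
F ∧ F evaluates to F.

F


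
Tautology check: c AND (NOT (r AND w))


Build the truth table over {c, r, w}:
c | r | w | φ
-------------
F | F | F | F
T | F | F | T
F | T | F | F
T | T | F | T
F | F | T | F
T | F | T | T
F | T | T | F
T | T | T | F
Counterexample at row 1: with c=F, r=F, w=F, the formula is F.

No, it is not a tautology.


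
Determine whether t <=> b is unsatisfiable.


Truth table over {b, t}:
b | t | φ
---------
False | False | True
True | False | False
False | True | False
True | True | True
Satisfying assignment at row 1: b=False, t=False gives True.

No, it is not a contradiction.


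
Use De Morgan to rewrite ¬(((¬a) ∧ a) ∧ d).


De Morgan: the negation of a conjunction is the disjunction of the negations.
Distribute ¬ across ∧, flipping it to ∨, and negate each literal.

(a ∨ (¬a)) ∨ (¬d)


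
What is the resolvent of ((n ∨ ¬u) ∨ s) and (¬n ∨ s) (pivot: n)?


The clauses contain complementary literals n and ¬n.
Resolution eliminates this pair and disjoins the remaining literals (merging duplicates).

(¬u ∨ s)


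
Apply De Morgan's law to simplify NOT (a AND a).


De Morgan: the negation of a conjunction is the disjunction of the negations.
Distribute NOT across AND, flipping it to OR, and negate each literal.

(NOT a) OR (NOT a)


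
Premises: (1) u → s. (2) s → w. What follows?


Hypothetical syllogism: from (P → Q) and (Q → R), infer (P → R).
Chain the two implications through the shared middle term 's'.

u → w


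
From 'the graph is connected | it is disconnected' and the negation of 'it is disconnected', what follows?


Disjunctive syllogism: from (P ∨ Q) and ¬P, infer Q.
One disjunct, 'it is disconnected', is ruled out; the other must hold.

the graph is connected


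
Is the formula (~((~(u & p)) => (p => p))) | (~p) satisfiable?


Search for a satisfying assignment over {p, u}.
Try p=False, u=False: the formula evaluates to True.
A satisfying assignment exists.

Satisfiable.


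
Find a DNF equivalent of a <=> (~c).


Step 1: a ↔ (¬c) is true exactly when both agree: (a ∧ (¬c)) ∨ (¬a ∧ ¬(¬c)).
Step 2: Eliminate any double negations (¬¬X = X).

(a & (~c)) | ((~a) & c)


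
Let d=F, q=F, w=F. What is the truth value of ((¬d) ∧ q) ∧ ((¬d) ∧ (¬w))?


Substitute d=F, q=F, w=F:
¬d = T
(¬d) ∧ q = T ∧ F = F
¬d = T
¬w = T
(¬d) ∧ (¬w) = T ∧ T = T
((¬d) ∧ q) ∧ ((¬d) ∧ (¬w)) = F ∧ T = F

F


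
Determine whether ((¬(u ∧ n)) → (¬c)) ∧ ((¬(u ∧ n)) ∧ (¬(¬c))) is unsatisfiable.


Truth table over {c, n, u}:
c | n | u | φ
-------------
F | F | F | F
T | F | F | F
F | T | F | F
T | T | F | F
F | F | T | F
T | F | T | F
F | T | T | F
T | T | T | F
Every row is false.

Yes, it is a contradiction.


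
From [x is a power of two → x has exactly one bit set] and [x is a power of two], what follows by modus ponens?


Modus ponens: from (P → Q) and P, infer Q.
P = 'x is a power of two' is asserted, and P → Q holds, so Q follows.

x has exactly one bit set.


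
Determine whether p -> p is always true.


Build the truth table over {p}:
p | φ
-----
F | T
T | T
Every row evaluates to true.

Yes, it is a tautology.


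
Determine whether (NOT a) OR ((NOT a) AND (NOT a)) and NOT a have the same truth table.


Compare truth tables:
a | φ | ψ
---------
F | T | T
T | F | F
The columns φ and ψ agree on every row.

Yes, they are logically equivalent.


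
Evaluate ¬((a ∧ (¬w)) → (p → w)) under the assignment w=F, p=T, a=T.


Substitute w=F, p=T, a=T:
¬w = T
a ∧ (¬w) = T ∧ T = T
p → w = T → F = F
(a ∧ (¬w)) → (p → w) = T → F = F
¬((a ∧ (¬w)) → (p → w)) = T

T


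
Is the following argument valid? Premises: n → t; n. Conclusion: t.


This matches the form of modus ponens: the conclusion follows in every model of the premises.

Valid.


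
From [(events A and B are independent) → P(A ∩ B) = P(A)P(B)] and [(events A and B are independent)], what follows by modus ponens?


Modus ponens: from (P → Q) and P, infer Q.
P = '(events A and B are independent)' is asserted, and P → Q holds, so Q follows.

P(A ∩ B) = P(A)P(B).


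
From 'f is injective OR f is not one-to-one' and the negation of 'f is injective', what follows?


Disjunctive syllogism: from (P ∨ Q) and ¬P, infer Q.
One disjunct, 'f is injective', is ruled out; the other must hold.

f is not one-to-one


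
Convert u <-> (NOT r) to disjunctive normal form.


Step 1: u ↔ (¬r) is true exactly when both agree: (u ∧ (¬r)) ∨ (¬u ∧ ¬(¬r)).
Step 2: Eliminate any double negations (¬¬X = X).

(u AND (NOT r)) OR ((NOT u) AND r)


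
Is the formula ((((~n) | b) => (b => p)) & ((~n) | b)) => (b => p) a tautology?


Build the truth table over {b, n, p}:
b | n | p | φ
-------------
False | False | False | True
True | False | False | True
False | True | False | True
True | True | False | True
False | False | True | True
True | False | True | True
False | True | True | True
True | True | True | True
Every row evaluates to true.

Yes, it is a tautology.


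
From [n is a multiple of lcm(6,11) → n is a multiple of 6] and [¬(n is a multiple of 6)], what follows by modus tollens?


Modus tollens: from (P → Q) and ¬Q, infer ¬P.
Q = 'n is a multiple of 6' is denied; since P → Q, P must also fail.

Not (n is a multiple of lcm(6,11)).


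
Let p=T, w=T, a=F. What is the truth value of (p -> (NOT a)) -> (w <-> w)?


Substitute p=T, w=T, a=F:
NOT a = T
p -> (NOT a) = T -> T = T
w <-> w = T <-> T = T
(p -> (NOT a)) -> (w <-> w) = T -> T = T

T


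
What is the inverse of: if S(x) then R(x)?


The inverse of (P → Q) is (¬P → ¬Q). It is equivalent to the converse, not to the original.
Here P = 'S(x)' and Q = 'R(x)'.

If not (S(x)), then not (R(x)).


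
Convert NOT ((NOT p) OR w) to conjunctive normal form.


Step 1: Apply De Morgan: ¬((¬p) ∨ w) = ¬(¬p) ∧ ¬w.
Step 2: Eliminate any double negations (¬¬X = X).

p AND (NOT w)


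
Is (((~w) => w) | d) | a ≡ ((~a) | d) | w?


Compare truth tables:
a | d | w | φ | ψ
-----------------
False | False | False | False | True
True | False | False | True | False
False | True | False | True | True
True | True | False | True | True
False | False | True | True | True
True | False | True | True | True
False | True | True | True | True
True | True | True | True | True
They differ at row 1 (a=False, d=False, w=False): φ=False but ψ=True.

No, they are not logically equivalent.


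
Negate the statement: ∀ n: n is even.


¬(∀ x: φ) = ∃ x: ¬φ, and ¬(∃ x: φ) = ∀ x: ¬φ.
Apply to the universal statement.

∃ n: ¬(n is even)


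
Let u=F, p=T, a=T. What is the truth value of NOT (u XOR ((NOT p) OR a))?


Substitute u=F, p=T, a=T:
NOT p = F
(NOT p) OR a = F OR T = T
u XOR ((NOT p) OR a) = F XOR T = T
NOT (u XOR ((NOT p) OR a)) = F

F


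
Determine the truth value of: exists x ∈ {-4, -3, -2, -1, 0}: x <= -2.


Evaluate the predicate on each element: -4:True, -3:True, -2:True, -1:False, 0:False.
Witness x = -4 satisfies the predicate.

True


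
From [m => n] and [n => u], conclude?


Hypothetical syllogism: from (P → Q) and (Q → R), infer (P → R).
Chain the two implications through the shared middle term 'n'.

m => u


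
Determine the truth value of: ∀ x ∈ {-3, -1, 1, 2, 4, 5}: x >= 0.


Evaluate the predicate on each element: -3:F, -1:F, 1:T, 2:T, 4:T, 5:T.
Counterexample x = -3 fails the predicate.

F


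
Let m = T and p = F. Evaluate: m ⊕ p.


Exclusive or is true when exactly one operand is true.
Substitute: m=T, p=F.
T ⊕ F evaluates to T.

T


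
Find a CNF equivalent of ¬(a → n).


Step 1: Rewrite a → n as ¬a ∨ n.
Step 2: Negate: ¬(¬a ∨ n) = a ∧ ¬n (De Morgan + double negation).

a ∧ (¬n)


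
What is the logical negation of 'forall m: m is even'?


¬(forall x: φ) = exists x: ¬φ, and ¬(exists x: φ) = forall x: ¬φ.
Apply to the universal statement.

exists m: ~(m is even)


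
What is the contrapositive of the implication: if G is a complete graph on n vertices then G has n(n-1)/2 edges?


The contrapositive of (P → Q) is (¬Q → ¬P); it is logically equivalent to the original.
Here P = 'G is a complete graph on n vertices' and Q = 'G has n(n-1)/2 edges'.

If not (G has n(n-1)/2 edges), then not (G is a complete graph on n vertices).


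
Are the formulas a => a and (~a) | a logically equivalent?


Compare truth tables:
a | φ | ψ
---------
False | True | True
True | True | True
The columns φ and ψ agree on every row.

Yes, they are logically equivalent.


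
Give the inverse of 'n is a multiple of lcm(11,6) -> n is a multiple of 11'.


The inverse of (P → Q) is (¬P → ¬Q). It is equivalent to the converse, not to the original.
Here P = 'n is a multiple of lcm(11,6)' and Q = 'n is a multiple of 11'.

If not (n is a multiple of lcm(11,6)), then not (n is a multiple of 11).


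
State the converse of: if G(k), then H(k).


The converse of (P → Q) is (Q → P). It is not in general equivalent to the original.
Here P = 'G(k)' and Q = 'H(k)'.

If H(k), then G(k).


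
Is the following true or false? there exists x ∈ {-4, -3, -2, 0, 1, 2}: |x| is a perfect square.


Evaluate the predicate on each element: -4:T, -3:F, -2:F, 0:T, 1:T, 2:F.
Witness x = -4 satisfies the predicate.

T


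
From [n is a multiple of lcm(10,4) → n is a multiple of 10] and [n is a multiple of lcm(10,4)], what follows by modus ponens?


Modus ponens: from (P → Q) and P, infer Q.
P = 'n is a multiple of lcm(10,4)' is asserted, and P → Q holds, so Q follows.

n is a multiple of 10.


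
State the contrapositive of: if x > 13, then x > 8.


The contrapositive of (P → Q) is (¬Q → ¬P); it is logically equivalent to the original.
Here P = 'x > 13' and Q = 'x > 8'.

If not (x > 8), then not (x > 13).


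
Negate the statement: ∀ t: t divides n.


¬(∀ x: φ) = ∃ x: ¬φ, and ¬(∃ x: φ) = ∀ x: ¬φ.
Apply to the universal statement.

∃ t: ¬(t divides n)


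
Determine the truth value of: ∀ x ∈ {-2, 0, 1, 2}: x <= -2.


Evaluate the predicate on each element: -2:T, 0:F, 1:F, 2:F.
Counterexample x = 0 fails the predicate.

F


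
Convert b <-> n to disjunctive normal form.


Step 1: b ↔ n is true exactly when both agree: (b ∧ n) ∨ (¬b ∧ ¬n).

(b AND n) OR ((NOT b) AND (NOT n))


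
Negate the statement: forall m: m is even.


¬(forall x: φ) = exists x: ¬φ, and ¬(exists x: φ) = forall x: ¬φ.
Apply to the universal statement.

exists m: ~(m is even)


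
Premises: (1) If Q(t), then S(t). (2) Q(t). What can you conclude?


Modus ponens: from (P → Q) and P, infer Q.
P = 'Q(t)' is asserted, and P → Q holds, so Q follows.

S(t).


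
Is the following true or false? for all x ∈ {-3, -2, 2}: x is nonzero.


Evaluate the predicate on each element: -3:T, -2:T, 2:T.
Every element satisfies the predicate.

T
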